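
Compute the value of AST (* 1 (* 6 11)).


Evaluate inner: (* 6 11) = 66
Evaluate root: (* 1 66) = 66
Result: 66


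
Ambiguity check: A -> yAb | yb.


balanced y^n…b^n: each string has a unique parse
Unambiguous


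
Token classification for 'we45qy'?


Pattern: letter/underscore followed by alphanumerics, not a keyword
Type: IDENTIFIER


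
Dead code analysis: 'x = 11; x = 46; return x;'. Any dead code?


first assignment to x is overwritten before any read
Dead: 'x = 11'


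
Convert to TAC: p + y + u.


Break into single-operator statements:
t1 = p + y
t2 = t1 + u


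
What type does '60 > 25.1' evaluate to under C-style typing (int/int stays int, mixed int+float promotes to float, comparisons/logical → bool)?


Operand types: int > float
Rule: comparison yields bool
Result type: bool


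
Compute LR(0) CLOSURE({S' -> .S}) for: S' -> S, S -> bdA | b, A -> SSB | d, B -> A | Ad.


Start: S' -> .S
For each item with dot before a nonterminal B, add B -> .γ for every B-production
Closure: [S' -> .S, S -> .bdA, S -> .b]


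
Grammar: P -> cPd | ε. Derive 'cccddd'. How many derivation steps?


Derivation: P => cPd => ccPdd => cccPddd => cccddd
Steps: 4


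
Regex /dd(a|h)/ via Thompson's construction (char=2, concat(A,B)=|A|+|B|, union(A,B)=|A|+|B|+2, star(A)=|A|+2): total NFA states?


Syntax tree has 4 char leaf(s), 1 union(s), 0 star(s)
chars contribute 4×2 = 8; each union adds +2; each star adds +2
Total: 8 + 2 + 0 = 10 states


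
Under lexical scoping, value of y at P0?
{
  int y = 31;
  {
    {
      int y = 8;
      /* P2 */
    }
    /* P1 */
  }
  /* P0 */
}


y declared in the same block as P0
y = 31


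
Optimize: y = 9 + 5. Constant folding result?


9 + 5 = 14 at compile time
Optimized: y = 14


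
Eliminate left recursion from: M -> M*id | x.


Left-recursive alternatives: M*id; non-recursive: x
Introduce M': M -> xM', M' -> *idM' | ε


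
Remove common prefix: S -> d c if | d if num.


Common prefix: 'd'
Factored: S -> d S', S' -> c if | if num


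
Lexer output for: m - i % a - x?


Scan left to right, longest-match per lexeme
Tokens: ID(m), OP(-), ID(i), OP(%), ID(a), OP(-), ID(x)


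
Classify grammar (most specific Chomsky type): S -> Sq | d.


Left-linear: every RHS is a terminal or one nonterminal followed by a terminal
Classification: Type 3 (Regular)


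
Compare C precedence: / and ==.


'/' is multiplicative (level 10); '==' is equality (level 6)
Higher level binds tighter
'/' has higher precedence than '=='


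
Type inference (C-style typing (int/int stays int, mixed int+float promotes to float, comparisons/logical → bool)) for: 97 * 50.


Operand types: int * int
Rule: mixed int/float promotes to float; int/int stays int
Result type: int


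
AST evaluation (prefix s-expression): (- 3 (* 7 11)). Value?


Evaluate inner: (* 7 11) = 77
Evaluate root: (- 3 77) = -74
Result: -74


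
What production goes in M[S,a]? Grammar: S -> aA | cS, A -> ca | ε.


For [S, a]: 'a' ∈ FIRST(aA)
Entry: S -> aA


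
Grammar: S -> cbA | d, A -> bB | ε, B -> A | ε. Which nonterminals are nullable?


A nonterminal is nullable iff some alternative derives ε (directly, or every symbol in it is nullable)
Nullable: {A, B}


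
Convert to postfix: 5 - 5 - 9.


Left to right (same or higher precedence on left)
Postfix: 5 5 - 9 -


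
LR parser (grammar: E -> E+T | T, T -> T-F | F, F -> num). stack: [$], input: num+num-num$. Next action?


no handle on stack; shift 'num'
Action: shift


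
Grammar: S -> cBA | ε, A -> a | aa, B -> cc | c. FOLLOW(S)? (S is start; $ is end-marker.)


$ ∈ FOLLOW(S). For each A -> αBβ: add FIRST(β)\{ε} to FOLLOW(B); if β nullable, add FOLLOW(A).
FOLLOW(S) = {$}


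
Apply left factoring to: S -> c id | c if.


Common prefix: 'c'
Factored: S -> c S', S' -> id | if


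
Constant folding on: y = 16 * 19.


16 * 19 = 304 at compile time
Optimized: y = 304


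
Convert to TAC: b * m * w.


Break into single-operator statements:
t1 = b * m
t2 = t1 * w


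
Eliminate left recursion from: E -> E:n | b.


Left-recursive alternatives: E:n; non-recursive: b
Introduce E': E -> bE', E' -> :nE' | ε


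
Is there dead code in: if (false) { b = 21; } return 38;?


condition is constant false, so the whole block is unreachable
Dead: 'if (false) { b = 21; }'


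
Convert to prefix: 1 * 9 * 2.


left-to-right (same/higher precedence on left): tree is (* (* 1 9) 2)
Prefix: * * 1 9 2


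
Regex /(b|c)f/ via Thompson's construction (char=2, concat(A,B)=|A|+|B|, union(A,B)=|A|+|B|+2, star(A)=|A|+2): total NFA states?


Syntax tree has 3 char leaf(s), 1 union(s), 0 star(s)
chars contribute 3×2 = 6; each union adds +2; each star adds +2
Total: 6 + 2 + 0 = 8 states


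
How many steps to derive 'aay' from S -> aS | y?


Derivation: S => aS => aaS => aay
Steps: 3


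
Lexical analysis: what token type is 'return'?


Pattern: reserved word
Type: KEYWORD


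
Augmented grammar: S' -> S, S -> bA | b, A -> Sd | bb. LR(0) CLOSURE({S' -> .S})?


Start: S' -> .S
For each item with dot before a nonterminal B, add B -> .γ for every B-production
Closure: [S' -> .S, S -> .bA, S -> .b]


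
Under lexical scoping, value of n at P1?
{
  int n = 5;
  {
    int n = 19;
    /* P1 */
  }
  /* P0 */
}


n declared in the same block as P1
n = 19


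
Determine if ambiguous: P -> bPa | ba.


balanced b^n…a^n: each string has a unique parse
Unambiguous


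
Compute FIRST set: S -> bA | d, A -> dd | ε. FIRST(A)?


Per alternative of A: FIRST(dd) = {d}; FIRST(ε) = {ε}
FIRST(A) = {d, ε}


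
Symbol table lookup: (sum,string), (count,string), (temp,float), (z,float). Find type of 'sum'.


Lookup 'sum' → type string


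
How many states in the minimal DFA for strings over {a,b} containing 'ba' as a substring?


KMP-style automaton: 2 progress states + 1 absorbing accept = 3
Minimal DFA: 3 states


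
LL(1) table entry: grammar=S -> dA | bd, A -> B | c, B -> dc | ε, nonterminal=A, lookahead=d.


For [A, d]: 'd' ∈ FIRST(B)
Entry: A -> B


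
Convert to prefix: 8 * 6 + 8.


left-to-right (same/higher precedence on left): tree is (+ (* 8 6) 8)
Prefix: + * 8 6 8


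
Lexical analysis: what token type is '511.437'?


Pattern: digits with a decimal point
Type: FLOAT_LITERAL


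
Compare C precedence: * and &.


'*' is multiplicative (level 10); '&' is bitwise AND (level 5)
Higher level binds tighter
'*' has higher precedence than '&'


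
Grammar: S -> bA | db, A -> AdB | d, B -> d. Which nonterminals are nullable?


A nonterminal is nullable iff some alternative derives ε (directly, or every symbol in it is nullable)
Nullable: {}


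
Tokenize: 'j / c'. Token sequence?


Scan left to right, longest-match per lexeme
Tokens: ID(j), OP(/), ID(c)


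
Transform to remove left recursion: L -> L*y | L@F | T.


Left-recursive alternatives: L*y, L@F; non-recursive: T
Introduce L': L -> TL', L' -> *yL' | @FL' | ε


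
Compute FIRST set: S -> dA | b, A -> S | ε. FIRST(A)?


Per alternative of A: FIRST(S) = {b, d}; FIRST(ε) = {ε}
FIRST(A) = {b, d, ε}


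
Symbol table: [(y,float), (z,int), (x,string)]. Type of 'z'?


Lookup 'z' → type int


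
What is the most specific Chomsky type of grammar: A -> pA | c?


Right-linear: every RHS is a terminal or a terminal followed by one nonterminal
Classification: Type 3 (Regular)


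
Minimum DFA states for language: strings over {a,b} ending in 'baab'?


Track the longest suffix of input matching a prefix of 'baab': 5 classes (prefixes of length 0..4)
Minimal DFA: 5 states


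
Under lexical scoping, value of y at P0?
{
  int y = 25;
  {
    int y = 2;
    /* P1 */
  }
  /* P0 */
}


y declared in the same block as P0
y = 25


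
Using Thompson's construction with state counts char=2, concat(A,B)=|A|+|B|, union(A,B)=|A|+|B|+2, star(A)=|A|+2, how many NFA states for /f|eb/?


Syntax tree has 3 char leaf(s), 1 union(s), 0 star(s)
chars contribute 3×2 = 6; each union adds +2; each star adds +2
Total: 6 + 2 + 0 = 8 states


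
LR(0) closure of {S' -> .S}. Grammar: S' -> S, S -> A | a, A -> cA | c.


Start: S' -> .S
For each item with dot before a nonterminal B, add B -> .γ for every B-production
Closure: [S' -> .S, S -> .A, S -> .a, A -> .cA, A -> .c]


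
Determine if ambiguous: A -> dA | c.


right-linear, alternatives start with distinct terminals 'd' vs 'c': unique leftmost derivation
Unambiguous


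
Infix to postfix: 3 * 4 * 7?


Left to right (same or higher precedence on left)
Postfix: 3 4 * 7 *


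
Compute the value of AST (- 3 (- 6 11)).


Evaluate inner: (- 6 11) = -5
Evaluate root: (- 3 -5) = 8
Result: 8


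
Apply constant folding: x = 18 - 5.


18 - 5 = 13 at compile time
Optimized: x = 13


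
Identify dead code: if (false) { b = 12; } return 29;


condition is constant false, so the whole block is unreachable
Dead: 'if (false) { b = 12; }'


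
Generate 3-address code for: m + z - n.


Break into single-operator statements:
t1 = m + z
t2 = t1 - n


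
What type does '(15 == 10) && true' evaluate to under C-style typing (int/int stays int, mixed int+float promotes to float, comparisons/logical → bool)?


Operand types: bool && bool
Rule: logical operators take bool operands and yield bool
Result type: bool


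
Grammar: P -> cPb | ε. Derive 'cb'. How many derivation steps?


Derivation: P => cPb => cb
Steps: 2


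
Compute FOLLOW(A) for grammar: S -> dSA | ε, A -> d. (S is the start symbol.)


$ ∈ FOLLOW(S). For each A -> αBβ: add FIRST(β)\{ε} to FOLLOW(B); if β nullable, add FOLLOW(A).
FOLLOW(A) = {$, d}


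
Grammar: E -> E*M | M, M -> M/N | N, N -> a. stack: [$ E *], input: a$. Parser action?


no handle ('E*' is not any RHS); shift 'a'
Action: shift


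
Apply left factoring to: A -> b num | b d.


Common prefix: 'b'
Factored: A -> b A', A' -> num | d


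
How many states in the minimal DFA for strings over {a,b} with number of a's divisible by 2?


Track (count of a) mod 2: states 0..1, accept at 0
Minimal DFA: 2 states


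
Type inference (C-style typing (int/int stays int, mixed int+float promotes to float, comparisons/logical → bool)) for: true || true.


Operand types: bool || bool
Rule: logical operators take bool operands and yield bool
Result type: bool


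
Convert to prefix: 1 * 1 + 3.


left-to-right (same/higher precedence on left): tree is (+ (* 1 1) 3)
Prefix: + * 1 1 3


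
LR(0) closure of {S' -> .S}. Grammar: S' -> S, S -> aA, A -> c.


Start: S' -> .S
For each item with dot before a nonterminal B, add B -> .γ for every B-production
Closure: [S' -> .S, S -> .aA]


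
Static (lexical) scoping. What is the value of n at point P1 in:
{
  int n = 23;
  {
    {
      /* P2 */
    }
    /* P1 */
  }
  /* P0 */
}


P1's block does not declare n; resolves to the enclosing declaration at depth 0
n = 23


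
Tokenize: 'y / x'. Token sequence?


Scan left to right, longest-match per lexeme
Tokens: ID(y), OP(/), ID(x)


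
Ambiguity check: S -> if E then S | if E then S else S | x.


dangling else: 'if E then if E then x else x' parses two ways
Ambiguous


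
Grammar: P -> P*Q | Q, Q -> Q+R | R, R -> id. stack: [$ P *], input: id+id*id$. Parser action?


no handle ('P*' is not any RHS); shift 'id'
Action: shift


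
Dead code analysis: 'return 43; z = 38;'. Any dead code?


statement follows a return and is unreachable
Dead: 'z = 38'


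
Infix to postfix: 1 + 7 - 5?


Left to right (same or higher precedence on left)
Postfix: 1 7 + 5 -


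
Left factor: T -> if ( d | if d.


Common prefix: 'if'
Factored: T -> if T', T' -> ( d | d


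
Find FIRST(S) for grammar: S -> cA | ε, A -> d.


Per alternative of S: FIRST(cA) = {c}; FIRST(ε) = {ε}
FIRST(S) = {c, ε}


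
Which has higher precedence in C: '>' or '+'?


'+' is additive (level 9); '>' is relational (level 7)
Higher level binds tighter
'+' has higher precedence than '>'


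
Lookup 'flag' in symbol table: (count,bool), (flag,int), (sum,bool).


Lookup 'flag' → type int


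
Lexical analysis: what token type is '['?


Pattern: delimiter/punctuation
Type: PUNCTUATION


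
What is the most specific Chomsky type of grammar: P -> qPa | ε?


Single nonterminal LHS, but q^n a^n is not regular
Classification: Type 2 (Context-Free)


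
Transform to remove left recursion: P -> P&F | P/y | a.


Left-recursive alternatives: P&F, P/y; non-recursive: a
Introduce P': P -> aP', P' -> &FP' | /yP' | ε


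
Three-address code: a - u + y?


Break into single-operator statements:
t1 = a - u
t2 = t1 + y


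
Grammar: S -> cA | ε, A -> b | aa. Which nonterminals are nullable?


A nonterminal is nullable iff some alternative derives ε (directly, or every symbol in it is nullable)
Nullable: {S}


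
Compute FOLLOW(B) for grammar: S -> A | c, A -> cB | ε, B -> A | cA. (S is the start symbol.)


$ ∈ FOLLOW(S). For each A -> αBβ: add FIRST(β)\{ε} to FOLLOW(B); if β nullable, add FOLLOW(A).
FOLLOW(B) = {$}


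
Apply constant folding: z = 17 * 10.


17 * 10 = 170 at compile time
Optimized: z = 170


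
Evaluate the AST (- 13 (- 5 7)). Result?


Evaluate inner: (- 5 7) = -2
Evaluate root: (- 13 -2) = 15
Result: 15


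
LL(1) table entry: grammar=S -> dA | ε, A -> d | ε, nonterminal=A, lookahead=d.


For [A, d]: 'd' ∈ FIRST(d)
Entry: A -> d


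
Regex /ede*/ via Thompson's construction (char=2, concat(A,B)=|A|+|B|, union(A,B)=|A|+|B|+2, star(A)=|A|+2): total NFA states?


Syntax tree has 3 char leaf(s), 0 union(s), 1 star(s)
chars contribute 3×2 = 6; each union adds +2; each star adds +2
Total: 6 + 0 + 2 = 8 states


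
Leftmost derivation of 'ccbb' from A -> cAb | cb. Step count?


Derivation: A => cAb => ccbb
Steps: 2


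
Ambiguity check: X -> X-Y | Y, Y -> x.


precedence layered via separate nonterminal Y: deterministic
Unambiguous


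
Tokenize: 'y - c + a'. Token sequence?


Scan left to right, longest-match per lexeme
Tokens: ID(y), OP(-), ID(c), OP(+), ID(a)


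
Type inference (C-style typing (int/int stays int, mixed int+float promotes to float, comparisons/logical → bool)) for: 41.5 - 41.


Operand types: float - int
Rule: mixed int/float promotes to float; int/int stays int
Result type: float


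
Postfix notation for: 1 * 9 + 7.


Left to right (same or higher precedence on left)
Postfix: 1 9 * 7 +


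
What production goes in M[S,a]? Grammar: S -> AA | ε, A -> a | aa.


For [S, a]: 'a' ∈ FIRST(AA)
Entry: S -> AA


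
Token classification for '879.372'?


Pattern: digits with a decimal point
Type: FLOAT_LITERAL


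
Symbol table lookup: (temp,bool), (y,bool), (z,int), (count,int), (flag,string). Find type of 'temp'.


Lookup 'temp' → type bool


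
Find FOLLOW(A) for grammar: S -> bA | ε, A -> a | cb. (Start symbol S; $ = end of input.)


$ ∈ FOLLOW(S). For each A -> αBβ: add FIRST(β)\{ε} to FOLLOW(B); if β nullable, add FOLLOW(A).
FOLLOW(A) = {$}


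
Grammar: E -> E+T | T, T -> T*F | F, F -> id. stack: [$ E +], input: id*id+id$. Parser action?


no handle ('E+' is not any RHS); shift 'id'
Action: shift


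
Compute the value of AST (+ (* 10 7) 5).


Evaluate inner: (* 10 7) = 70
Evaluate root: (+ 70 5) = 75
Result: 75


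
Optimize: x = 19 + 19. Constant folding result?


19 + 19 = 38 at compile time
Optimized: x = 38


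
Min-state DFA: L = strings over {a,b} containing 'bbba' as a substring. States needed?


KMP-style automaton: 4 progress states + 1 absorbing accept = 5
Minimal DFA: 5 states


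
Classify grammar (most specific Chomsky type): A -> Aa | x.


Left-linear: every RHS is a terminal or one nonterminal followed by a terminal
Classification: Type 3 (Regular)


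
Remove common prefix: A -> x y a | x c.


Common prefix: 'x'
Factored: A -> x A', A' -> y a | c


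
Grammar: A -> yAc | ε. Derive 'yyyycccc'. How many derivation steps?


Derivation: A => yAc => yyAcc => yyyAccc => yyyyAcccc => yyyycccc
Steps: 5


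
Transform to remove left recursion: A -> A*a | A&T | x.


Left-recursive alternatives: A*a, A&T; non-recursive: x
Introduce A': A -> xA', A' -> *aA' | &TA' | ε


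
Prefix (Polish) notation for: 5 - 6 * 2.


'*' binds tighter: tree is (- 5 (* 6 2))
Prefix: - 5 * 6 2


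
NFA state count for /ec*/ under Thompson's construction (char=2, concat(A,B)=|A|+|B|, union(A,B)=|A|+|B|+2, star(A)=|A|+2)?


Syntax tree has 2 char leaf(s), 0 union(s), 1 star(s)
chars contribute 2×2 = 4; each union adds +2; each star adds +2
Total: 4 + 0 + 2 = 6 states


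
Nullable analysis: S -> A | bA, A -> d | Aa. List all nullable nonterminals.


A nonterminal is nullable iff some alternative derives ε (directly, or every symbol in it is nullable)
Nullable: {}


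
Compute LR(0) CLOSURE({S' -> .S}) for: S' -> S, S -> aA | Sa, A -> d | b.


Start: S' -> .S
For each item with dot before a nonterminal B, add B -> .γ for every B-production
Closure: [S' -> .S, S -> .aA, S -> .Sa]


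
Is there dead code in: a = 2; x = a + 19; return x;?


a is read by x's definition; x is returned
No dead code


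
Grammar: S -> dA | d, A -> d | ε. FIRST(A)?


Per alternative of A: FIRST(d) = {d}; FIRST(ε) = {ε}
FIRST(A) = {d, ε}


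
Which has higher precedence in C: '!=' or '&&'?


'!=' is equality (level 6); '&&' is logical AND (level 2)
Higher level binds tighter
'!=' has higher precedence than '&&'


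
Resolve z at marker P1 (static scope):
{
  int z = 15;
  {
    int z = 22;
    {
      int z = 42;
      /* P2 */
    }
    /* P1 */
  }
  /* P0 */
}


z declared in the same block as P1
z = 22


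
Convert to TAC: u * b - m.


Break into single-operator statements:
t1 = u * b
t2 = t1 - m


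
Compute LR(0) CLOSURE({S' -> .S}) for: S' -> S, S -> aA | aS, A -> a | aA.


Start: S' -> .S
For each item with dot before a nonterminal B, add B -> .γ for every B-production
Closure: [S' -> .S, S -> .aA, S -> .aS]


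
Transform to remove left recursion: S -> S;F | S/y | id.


Left-recursive alternatives: S;F, S/y; non-recursive: id
Introduce S': S -> idS', S' -> ;FS' | /yS' | ε


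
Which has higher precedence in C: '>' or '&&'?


'>' is relational (level 7); '&&' is logical AND (level 2)
Higher level binds tighter
'>' has higher precedence than '&&'


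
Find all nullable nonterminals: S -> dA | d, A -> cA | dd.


A nonterminal is nullable iff some alternative derives ε (directly, or every symbol in it is nullable)
Nullable: {}


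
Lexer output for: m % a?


Scan left to right, longest-match per lexeme
Tokens: ID(m), OP(%), ID(a)


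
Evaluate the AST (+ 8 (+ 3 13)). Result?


Evaluate inner: (+ 3 13) = 16
Evaluate root: (+ 8 16) = 24
Result: 24


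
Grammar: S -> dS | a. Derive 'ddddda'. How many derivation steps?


Derivation: S => dS => ddS => dddS => ddddS => dddddS => ddddda
Steps: 6


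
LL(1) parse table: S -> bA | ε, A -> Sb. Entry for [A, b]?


For [A, b]: 'b' ∈ FIRST(Sb)
Entry: A -> Sb


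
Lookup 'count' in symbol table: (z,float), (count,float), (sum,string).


Lookup 'count' → type float


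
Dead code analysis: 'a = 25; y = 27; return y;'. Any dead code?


a is assigned but never read
Dead: 'a = 25'


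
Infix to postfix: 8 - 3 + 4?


Left to right (same or higher precedence on left)
Postfix: 8 3 - 4 +


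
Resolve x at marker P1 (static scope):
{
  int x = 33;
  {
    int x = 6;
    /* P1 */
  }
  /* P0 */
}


x declared in the same block as P1
x = 6


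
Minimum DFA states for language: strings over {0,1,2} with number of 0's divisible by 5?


Track (count of 0) mod 5: states 0..4, accept at 0
Minimal DFA: 5 states


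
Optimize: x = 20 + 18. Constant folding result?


20 + 18 = 38 at compile time
Optimized: x = 38


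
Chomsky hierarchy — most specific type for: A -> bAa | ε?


Single nonterminal LHS, but b^n a^n is not regular
Classification: Type 2 (Context-Free)


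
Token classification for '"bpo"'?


Pattern: double-quoted sequence
Type: STRING_LITERAL


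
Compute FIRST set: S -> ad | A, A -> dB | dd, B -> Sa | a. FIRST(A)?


Per alternative of A: FIRST(dB) = {d}; FIRST(dd) = {d}
FIRST(A) = {d}


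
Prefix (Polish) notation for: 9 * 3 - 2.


left-to-right (same/higher precedence on left): tree is (- (* 9 3) 2)
Prefix: - * 9 3 2


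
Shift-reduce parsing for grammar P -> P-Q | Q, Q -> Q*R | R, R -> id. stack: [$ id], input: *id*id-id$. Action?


'id' on top is the handle for R -> id
Action: reduce (R -> id)


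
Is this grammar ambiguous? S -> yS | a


right-linear, alternatives start with distinct terminals 'y' vs 'a': unique leftmost derivation
Unambiguous


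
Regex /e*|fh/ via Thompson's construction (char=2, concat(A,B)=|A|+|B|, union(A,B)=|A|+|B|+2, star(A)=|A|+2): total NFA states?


Syntax tree has 3 char leaf(s), 1 union(s), 1 star(s)
chars contribute 3×2 = 6; each union adds +2; each star adds +2
Total: 6 + 2 + 2 = 10 states


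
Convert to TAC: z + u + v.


Break into single-operator statements:
t1 = z + u
t2 = t1 + v


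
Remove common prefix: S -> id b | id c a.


Common prefix: 'id'
Factored: S -> id S', S' -> b | c a


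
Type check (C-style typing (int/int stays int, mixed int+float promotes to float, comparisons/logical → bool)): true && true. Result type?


Operand types: bool && bool
Rule: logical operators take bool operands and yield bool
Result type: bool


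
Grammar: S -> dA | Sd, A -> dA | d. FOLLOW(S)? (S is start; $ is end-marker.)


$ ∈ FOLLOW(S). For each A -> αBβ: add FIRST(β)\{ε} to FOLLOW(B); if β nullable, add FOLLOW(A).
FOLLOW(S) = {$, d}


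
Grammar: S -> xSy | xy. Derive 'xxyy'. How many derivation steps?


Derivation: S => xSy => xxyy
Steps: 2


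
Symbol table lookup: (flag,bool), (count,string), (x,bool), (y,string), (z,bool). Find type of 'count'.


Lookup 'count' → type string


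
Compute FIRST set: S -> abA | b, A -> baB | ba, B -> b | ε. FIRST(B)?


Per alternative of B: FIRST(b) = {b}; FIRST(ε) = {ε}
FIRST(B) = {b, ε}


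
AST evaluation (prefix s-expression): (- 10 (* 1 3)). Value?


Evaluate inner: (* 1 3) = 3
Evaluate root: (- 10 3) = 7
Result: 7


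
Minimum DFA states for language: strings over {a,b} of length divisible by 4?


Track length mod 4: states 0..3, accept at 0
Minimal DFA: 4 states


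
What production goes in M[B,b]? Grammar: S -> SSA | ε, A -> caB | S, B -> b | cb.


For [B, b]: 'b' ∈ FIRST(b)
Entry: B -> b


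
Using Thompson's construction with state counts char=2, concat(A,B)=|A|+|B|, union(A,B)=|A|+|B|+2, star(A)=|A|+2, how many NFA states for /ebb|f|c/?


Syntax tree has 5 char leaf(s), 2 union(s), 0 star(s)
chars contribute 5×2 = 10; each union adds +2; each star adds +2
Total: 10 + 4 + 0 = 14 states


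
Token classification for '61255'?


Pattern: digits only
Type: INTEGER_LITERAL


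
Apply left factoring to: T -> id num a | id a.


Common prefix: 'id'
Factored: T -> id T', T' -> num a | a


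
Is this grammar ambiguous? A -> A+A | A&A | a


'a+a&a' has two parse trees (no precedence encoded between + and &)
Ambiguous


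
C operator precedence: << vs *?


'*' is multiplicative (level 10); '<<' is shift (level 8)
Higher level binds tighter
'*' has higher precedence than '<<'


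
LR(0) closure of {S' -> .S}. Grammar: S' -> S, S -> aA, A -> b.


Start: S' -> .S
For each item with dot before a nonterminal B, add B -> .γ for every B-production
Closure: [S' -> .S, S -> .aA]


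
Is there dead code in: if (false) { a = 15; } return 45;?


condition is constant false, so the whole block is unreachable
Dead: 'if (false) { a = 15; }'


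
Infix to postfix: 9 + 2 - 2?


Left to right (same or higher precedence on left)
Postfix: 9 2 + 2 -


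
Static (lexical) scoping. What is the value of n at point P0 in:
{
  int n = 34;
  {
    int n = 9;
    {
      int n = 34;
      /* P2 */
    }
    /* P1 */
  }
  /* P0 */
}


n declared in the same block as P0
n = 34


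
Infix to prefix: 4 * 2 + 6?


left-to-right (same/higher precedence on left): tree is (+ (* 4 2) 6)
Prefix: + * 4 2 6


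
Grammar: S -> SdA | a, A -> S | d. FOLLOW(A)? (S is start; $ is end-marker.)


$ ∈ FOLLOW(S). For each A -> αBβ: add FIRST(β)\{ε} to FOLLOW(B); if β nullable, add FOLLOW(A).
FOLLOW(A) = {$, d}


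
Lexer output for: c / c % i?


Scan left to right, longest-match per lexeme
Tokens: ID(c), OP(/), ID(c), OP(%), ID(i)


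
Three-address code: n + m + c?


Break into single-operator statements:
t1 = n + m
t2 = t1 + c


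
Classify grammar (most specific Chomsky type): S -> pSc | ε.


Single nonterminal LHS, but p^n c^n is not regular
Classification: Type 2 (Context-Free)


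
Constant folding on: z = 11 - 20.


11 - 20 = -9 at compile time
Optimized: z = -9


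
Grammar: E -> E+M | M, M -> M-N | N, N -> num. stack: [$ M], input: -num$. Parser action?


shift '-' to continue M -> M-N
Action: shift


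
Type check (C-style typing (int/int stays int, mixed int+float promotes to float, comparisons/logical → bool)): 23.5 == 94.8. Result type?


Operand types: float == float
Rule: comparison yields bool
Result type: bool


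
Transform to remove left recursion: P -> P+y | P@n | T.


Left-recursive alternatives: P+y, P@n; non-recursive: T
Introduce P': P -> TP', P' -> +yP' | @nP' | ε


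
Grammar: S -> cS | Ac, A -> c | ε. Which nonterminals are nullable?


A nonterminal is nullable iff some alternative derives ε (directly, or every symbol in it is nullable)
Nullable: {A}


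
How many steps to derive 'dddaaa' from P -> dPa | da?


Derivation: P => dPa => ddPaa => dddaaa
Steps: 3


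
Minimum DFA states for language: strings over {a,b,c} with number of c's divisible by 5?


Track (count of c) mod 5: states 0..4, accept at 0
Minimal DFA: 5 states


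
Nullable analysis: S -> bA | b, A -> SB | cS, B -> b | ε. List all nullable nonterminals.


A nonterminal is nullable iff some alternative derives ε (directly, or every symbol in it is nullable)
Nullable: {B}


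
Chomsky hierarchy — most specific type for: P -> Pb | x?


Left-linear: every RHS is a terminal or one nonterminal followed by a terminal
Classification: Type 3 (Regular)


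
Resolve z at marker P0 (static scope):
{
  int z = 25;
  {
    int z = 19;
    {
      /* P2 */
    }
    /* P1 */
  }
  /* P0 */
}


z declared in the same block as P0
z = 25


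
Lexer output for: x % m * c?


Scan left to right, longest-match per lexeme
Tokens: ID(x), OP(%), ID(m), OP(*), ID(c)


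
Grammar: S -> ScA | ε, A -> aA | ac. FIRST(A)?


Per alternative of A: FIRST(aA) = {a}; FIRST(ac) = {a}
FIRST(A) = {a}


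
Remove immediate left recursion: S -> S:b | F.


Left-recursive alternatives: S:b; non-recursive: F
Introduce S': S -> FS', S' -> :bS' | ε


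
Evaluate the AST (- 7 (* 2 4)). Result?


Evaluate inner: (* 2 4) = 8
Evaluate root: (- 7 8) = -1
Result: -1


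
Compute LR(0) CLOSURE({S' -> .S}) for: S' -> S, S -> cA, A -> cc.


Start: S' -> .S
For each item with dot before a nonterminal B, add B -> .γ for every B-production
Closure: [S' -> .S, S -> .cA]


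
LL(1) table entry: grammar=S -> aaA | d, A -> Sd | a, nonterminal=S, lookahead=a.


For [S, a]: 'a' ∈ FIRST(aaA)
Entry: S -> aaA


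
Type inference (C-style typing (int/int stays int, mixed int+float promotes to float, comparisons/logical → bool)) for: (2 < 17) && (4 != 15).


Operand types: bool && bool
Rule: logical operators take bool operands and yield bool
Result type: bool


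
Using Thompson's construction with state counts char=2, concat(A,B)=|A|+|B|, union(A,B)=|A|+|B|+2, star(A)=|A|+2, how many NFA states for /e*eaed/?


Syntax tree has 5 char leaf(s), 0 union(s), 1 star(s)
chars contribute 5×2 = 10; each union adds +2; each star adds +2
Total: 10 + 0 + 2 = 12 states


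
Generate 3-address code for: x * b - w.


Break into single-operator statements:
t1 = x * b
t2 = t1 - w


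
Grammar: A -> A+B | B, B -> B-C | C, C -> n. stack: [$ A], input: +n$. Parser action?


shift '+' to continue A -> A+B
Action: shift


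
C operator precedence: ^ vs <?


'<' is relational (level 7); '^' is bitwise XOR (level 4)
Higher level binds tighter
'<' has higher precedence than '^'


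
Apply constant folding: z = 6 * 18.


6 * 18 = 108 at compile time
Optimized: z = 108


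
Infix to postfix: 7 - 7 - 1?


Left to right (same or higher precedence on left)
Postfix: 7 7 - 1 -


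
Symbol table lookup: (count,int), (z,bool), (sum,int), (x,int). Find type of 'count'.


Lookup 'count' → type int


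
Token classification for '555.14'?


Pattern: digits with a decimal point
Type: FLOAT_LITERAL


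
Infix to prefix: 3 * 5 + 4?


left-to-right (same/higher precedence on left): tree is (+ (* 3 5) 4)
Prefix: + * 3 5 4


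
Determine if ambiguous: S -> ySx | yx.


balanced y^n…x^n: each string has a unique parse
Unambiguous


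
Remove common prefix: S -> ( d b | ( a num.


Common prefix: '('
Factored: S -> ( S', S' -> d b | a num


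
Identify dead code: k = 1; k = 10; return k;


first assignment to k is overwritten before any read
Dead: 'k = 1'


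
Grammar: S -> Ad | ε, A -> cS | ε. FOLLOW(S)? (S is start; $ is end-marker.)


$ ∈ FOLLOW(S). For each A -> αBβ: add FIRST(β)\{ε} to FOLLOW(B); if β nullable, add FOLLOW(A).
FOLLOW(S) = {$, d}


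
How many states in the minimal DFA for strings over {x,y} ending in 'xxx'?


Track the longest suffix of input matching a prefix of 'xxx': 4 classes (prefixes of length 0..3)
Minimal DFA: 4 states


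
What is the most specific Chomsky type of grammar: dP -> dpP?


LHS has context (more than one symbol) and |LHS| ≤ |RHS|
Classification: Type 1 (Context-Sensitive)


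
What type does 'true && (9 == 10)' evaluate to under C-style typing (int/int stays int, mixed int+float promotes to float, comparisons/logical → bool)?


Operand types: bool && bool
Rule: logical operators take bool operands and yield bool
Result type: bool


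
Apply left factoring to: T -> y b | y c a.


Common prefix: 'y'
Factored: T -> y T', T' -> b | c a


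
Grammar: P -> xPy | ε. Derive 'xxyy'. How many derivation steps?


Derivation: P => xPy => xxPyy => xxyy
Steps: 3


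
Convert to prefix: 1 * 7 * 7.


left-to-right (same/higher precedence on left): tree is (* (* 1 7) 7)
Prefix: * * 1 7 7


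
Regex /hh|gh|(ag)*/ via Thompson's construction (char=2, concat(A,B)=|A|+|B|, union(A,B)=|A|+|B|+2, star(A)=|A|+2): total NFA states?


Syntax tree has 6 char leaf(s), 2 union(s), 1 star(s)
chars contribute 6×2 = 12; each union adds +2; each star adds +2
Total: 12 + 4 + 2 = 18 states


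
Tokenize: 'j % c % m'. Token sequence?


Scan left to right, longest-match per lexeme
Tokens: ID(j), OP(%), ID(c), OP(%), ID(m)


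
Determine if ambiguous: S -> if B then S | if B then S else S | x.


dangling else: 'if B then if B then x else x' parses two ways
Ambiguous


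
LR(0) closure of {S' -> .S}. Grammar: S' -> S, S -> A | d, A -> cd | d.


Start: S' -> .S
For each item with dot before a nonterminal B, add B -> .γ for every B-production
Closure: [S' -> .S, S -> .A, S -> .d, A -> .cd, A -> .d]


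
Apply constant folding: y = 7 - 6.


7 - 6 = 1 at compile time
Optimized: y = 1


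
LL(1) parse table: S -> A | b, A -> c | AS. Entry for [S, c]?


For [S, c]: 'c' ∈ FIRST(A)
Entry: S -> A


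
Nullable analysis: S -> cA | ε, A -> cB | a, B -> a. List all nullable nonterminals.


A nonterminal is nullable iff some alternative derives ε (directly, or every symbol in it is nullable)
Nullable: {S}


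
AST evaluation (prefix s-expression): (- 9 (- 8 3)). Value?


Evaluate inner: (- 8 3) = 5
Evaluate root: (- 9 5) = 4
Result: 4


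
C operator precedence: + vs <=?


'+' is additive (level 9); '<=' is relational (level 7)
Higher level binds tighter
'+' has higher precedence than '<='


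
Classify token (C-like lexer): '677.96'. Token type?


Pattern: digits with a decimal point
Type: FLOAT_LITERAL


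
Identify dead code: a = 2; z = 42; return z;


a is assigned but never read
Dead: 'a = 2'


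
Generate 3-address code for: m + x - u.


Break into single-operator statements:
t1 = m + x
t2 = t1 - u


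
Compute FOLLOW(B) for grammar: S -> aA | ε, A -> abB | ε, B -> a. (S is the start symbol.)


$ ∈ FOLLOW(S). For each A -> αBβ: add FIRST(β)\{ε} to FOLLOW(B); if β nullable, add FOLLOW(A).
FOLLOW(B) = {$}


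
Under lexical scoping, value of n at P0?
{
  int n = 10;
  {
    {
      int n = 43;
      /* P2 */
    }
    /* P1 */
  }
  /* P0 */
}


n declared in the same block as P0
n = 10


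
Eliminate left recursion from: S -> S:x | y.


Left-recursive alternatives: S:x; non-recursive: y
Introduce S': S -> yS', S' -> :xS' | ε


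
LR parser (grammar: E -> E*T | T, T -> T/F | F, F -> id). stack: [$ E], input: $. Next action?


start symbol E on stack, input exhausted
Action: accept


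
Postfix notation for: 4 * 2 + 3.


Left to right (same or higher precedence on left)
Postfix: 4 2 * 3 +


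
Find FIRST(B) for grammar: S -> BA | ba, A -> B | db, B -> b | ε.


Per alternative of B: FIRST(b) = {b}; FIRST(ε) = {ε}
FIRST(B) = {b, ε}


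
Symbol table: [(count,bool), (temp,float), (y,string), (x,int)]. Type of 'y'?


Lookup 'y' → type string


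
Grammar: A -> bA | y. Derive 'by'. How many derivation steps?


Derivation: A => bA => by
Steps: 2


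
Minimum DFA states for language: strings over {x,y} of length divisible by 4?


Track length mod 4: states 0..3, accept at 0
Minimal DFA: 4 states


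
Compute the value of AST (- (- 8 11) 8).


Evaluate inner: (- 8 11) = -3
Evaluate root: (- -3 8) = -11
Result: -11


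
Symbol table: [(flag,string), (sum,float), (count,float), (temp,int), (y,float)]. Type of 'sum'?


Lookup 'sum' → type float


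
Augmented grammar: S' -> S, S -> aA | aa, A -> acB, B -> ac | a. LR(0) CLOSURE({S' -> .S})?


Start: S' -> .S
For each item with dot before a nonterminal B, add B -> .γ for every B-production
Closure: [S' -> .S, S -> .aA, S -> .aa]


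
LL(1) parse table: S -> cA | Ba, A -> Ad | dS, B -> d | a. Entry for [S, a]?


For [S, a]: 'a' ∈ FIRST(Ba)
Entry: S -> Ba


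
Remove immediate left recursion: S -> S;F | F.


Left-recursive alternatives: S;F; non-recursive: F
Introduce S': S -> FS', S' -> ;FS' | ε


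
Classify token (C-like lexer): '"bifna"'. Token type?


Pattern: double-quoted sequence
Type: STRING_LITERAL


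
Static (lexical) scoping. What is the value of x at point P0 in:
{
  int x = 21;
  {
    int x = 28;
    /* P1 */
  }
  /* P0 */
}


x declared in the same block as P0
x = 21


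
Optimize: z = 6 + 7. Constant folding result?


6 + 7 = 13 at compile time
Optimized: z = 13


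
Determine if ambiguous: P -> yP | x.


right-linear, alternatives start with distinct terminals 'y' vs 'x': unique leftmost derivation
Unambiguous


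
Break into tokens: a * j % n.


Scan left to right, longest-match per lexeme
Tokens: ID(a), OP(*), ID(j), OP(%), ID(n)


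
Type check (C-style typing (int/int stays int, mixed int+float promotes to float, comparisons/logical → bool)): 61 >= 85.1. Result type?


Operand types: int >= float
Rule: comparison yields bool
Result type: bool


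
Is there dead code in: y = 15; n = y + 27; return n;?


y is read by n's definition; n is returned
No dead code


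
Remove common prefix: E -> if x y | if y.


Common prefix: 'if'
Factored: E -> if E', E' -> x y | y


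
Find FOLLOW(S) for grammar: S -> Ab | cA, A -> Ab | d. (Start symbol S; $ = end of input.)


$ ∈ FOLLOW(S). For each A -> αBβ: add FIRST(β)\{ε} to FOLLOW(B); if β nullable, add FOLLOW(A).
FOLLOW(S) = {$}


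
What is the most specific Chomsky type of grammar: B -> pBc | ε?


Single nonterminal LHS, but p^n c^n is not regular
Classification: Type 2 (Context-Free)


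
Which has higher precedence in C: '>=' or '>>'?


'>>' is shift (level 8); '>=' is relational (level 7)
Higher level binds tighter
'>>' has higher precedence than '>='


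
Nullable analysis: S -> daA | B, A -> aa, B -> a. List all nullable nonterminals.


A nonterminal is nullable iff some alternative derives ε (directly, or every symbol in it is nullable)
Nullable: {}


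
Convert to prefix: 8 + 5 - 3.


left-to-right (same/higher precedence on left): tree is (- (+ 8 5) 3)
Prefix: - + 8 5 3


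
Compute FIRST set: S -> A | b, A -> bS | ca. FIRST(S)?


Per alternative of S: FIRST(A) = {b, c}; FIRST(b) = {b}
FIRST(S) = {b, c}


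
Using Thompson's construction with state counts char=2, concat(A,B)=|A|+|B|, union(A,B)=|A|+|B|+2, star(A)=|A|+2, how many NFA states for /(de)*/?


Syntax tree has 2 char leaf(s), 0 union(s), 1 star(s)
chars contribute 2×2 = 4; each union adds +2; each star adds +2
Total: 4 + 0 + 2 = 6 states


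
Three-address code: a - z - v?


Break into single-operator statements:
t1 = a - z
t2 = t1 - v


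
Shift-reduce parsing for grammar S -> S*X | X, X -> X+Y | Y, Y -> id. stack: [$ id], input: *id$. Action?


'id' on top is the handle for Y -> id
Action: reduce (Y -> id)


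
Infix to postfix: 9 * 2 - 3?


Left to right (same or higher precedence on left)
Postfix: 9 2 * 3 -


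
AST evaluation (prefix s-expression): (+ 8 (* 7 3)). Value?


Evaluate inner: (* 7 3) = 21
Evaluate root: (+ 8 21) = 29
Result: 29


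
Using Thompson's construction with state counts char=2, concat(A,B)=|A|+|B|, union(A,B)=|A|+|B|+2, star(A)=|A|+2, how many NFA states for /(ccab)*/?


Syntax tree has 4 char leaf(s), 0 union(s), 1 star(s)
chars contribute 4×2 = 8; each union adds +2; each star adds +2
Total: 8 + 0 + 2 = 10 states


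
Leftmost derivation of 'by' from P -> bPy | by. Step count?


Derivation: P => by
Steps: 1


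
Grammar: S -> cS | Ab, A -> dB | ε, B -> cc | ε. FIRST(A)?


Per alternative of A: FIRST(dB) = {d}; FIRST(ε) = {ε}
FIRST(A) = {d, ε}


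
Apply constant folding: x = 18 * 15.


18 * 15 = 270 at compile time
Optimized: x = 270


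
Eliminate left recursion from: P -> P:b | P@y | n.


Left-recursive alternatives: P:b, P@y; non-recursive: n
Introduce P': P -> nP', P' -> :bP' | @yP' | ε


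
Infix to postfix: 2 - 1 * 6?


* has higher precedence, evaluate 1*6 first
Postfix: 2 1 6 * -


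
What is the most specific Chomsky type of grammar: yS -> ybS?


LHS has context (more than one symbol) and |LHS| ≤ |RHS|
Classification: Type 1 (Context-Sensitive)


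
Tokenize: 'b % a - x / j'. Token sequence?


Scan left to right, longest-match per lexeme
Tokens: ID(b), OP(%), ID(a), OP(-), ID(x), OP(/), ID(j)
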